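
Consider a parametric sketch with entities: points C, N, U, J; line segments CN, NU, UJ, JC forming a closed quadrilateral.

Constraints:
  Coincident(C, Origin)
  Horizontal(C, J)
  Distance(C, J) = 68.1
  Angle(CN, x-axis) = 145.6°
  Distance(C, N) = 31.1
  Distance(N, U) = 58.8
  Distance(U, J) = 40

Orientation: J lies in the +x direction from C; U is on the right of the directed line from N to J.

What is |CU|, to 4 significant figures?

28.97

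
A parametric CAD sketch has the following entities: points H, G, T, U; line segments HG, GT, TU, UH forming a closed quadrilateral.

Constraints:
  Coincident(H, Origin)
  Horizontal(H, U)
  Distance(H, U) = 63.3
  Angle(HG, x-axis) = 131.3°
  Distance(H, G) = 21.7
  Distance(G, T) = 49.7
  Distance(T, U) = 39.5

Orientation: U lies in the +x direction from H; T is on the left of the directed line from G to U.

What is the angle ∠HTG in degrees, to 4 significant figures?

25.84°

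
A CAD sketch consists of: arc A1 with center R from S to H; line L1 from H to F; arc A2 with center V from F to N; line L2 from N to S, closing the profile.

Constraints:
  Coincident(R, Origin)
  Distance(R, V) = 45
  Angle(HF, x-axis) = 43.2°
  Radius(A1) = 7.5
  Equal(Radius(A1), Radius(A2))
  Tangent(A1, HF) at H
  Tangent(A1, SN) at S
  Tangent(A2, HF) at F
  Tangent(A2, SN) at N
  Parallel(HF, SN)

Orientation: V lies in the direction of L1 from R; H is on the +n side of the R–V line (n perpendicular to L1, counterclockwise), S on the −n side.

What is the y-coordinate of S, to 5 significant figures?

-5.4673

The slot axis is L1's direction at 43.2°, so u = (cos 43.2°, sin 43.2°) = (0.72897, 0.68455) and n = (−sin 43.2°, cos 43.2°) = (-0.68455, 0.72897). R is at the origin and V lies 45.0 along u from R, so V = 45.0·u = (32.804, 30.805). Tangency of A1 to both parallel lines with radius 7.5 puts H and S at R ± 7.5·n: H = (-5.1341, 5.4673), S = (5.1341, -5.4673). So S.y = -5.4673.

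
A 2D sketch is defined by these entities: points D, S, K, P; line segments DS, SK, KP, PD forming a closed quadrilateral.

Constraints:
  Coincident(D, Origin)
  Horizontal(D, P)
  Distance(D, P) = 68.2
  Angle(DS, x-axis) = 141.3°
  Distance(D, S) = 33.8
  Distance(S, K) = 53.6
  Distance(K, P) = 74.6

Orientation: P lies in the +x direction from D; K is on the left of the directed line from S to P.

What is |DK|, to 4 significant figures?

56.00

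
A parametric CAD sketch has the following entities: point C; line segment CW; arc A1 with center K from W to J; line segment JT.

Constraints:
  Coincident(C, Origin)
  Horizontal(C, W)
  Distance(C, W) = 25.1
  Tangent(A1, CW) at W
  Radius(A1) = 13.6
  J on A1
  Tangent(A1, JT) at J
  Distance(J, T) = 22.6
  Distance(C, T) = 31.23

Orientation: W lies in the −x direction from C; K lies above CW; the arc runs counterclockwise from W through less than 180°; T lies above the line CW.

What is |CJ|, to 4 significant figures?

15.35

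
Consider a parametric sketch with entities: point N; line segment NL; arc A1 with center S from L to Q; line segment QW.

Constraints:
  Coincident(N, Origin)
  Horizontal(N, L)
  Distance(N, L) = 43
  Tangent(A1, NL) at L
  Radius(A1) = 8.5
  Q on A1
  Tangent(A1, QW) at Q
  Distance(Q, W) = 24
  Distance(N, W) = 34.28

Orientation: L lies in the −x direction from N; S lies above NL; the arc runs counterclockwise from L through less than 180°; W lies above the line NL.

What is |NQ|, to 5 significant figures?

35.911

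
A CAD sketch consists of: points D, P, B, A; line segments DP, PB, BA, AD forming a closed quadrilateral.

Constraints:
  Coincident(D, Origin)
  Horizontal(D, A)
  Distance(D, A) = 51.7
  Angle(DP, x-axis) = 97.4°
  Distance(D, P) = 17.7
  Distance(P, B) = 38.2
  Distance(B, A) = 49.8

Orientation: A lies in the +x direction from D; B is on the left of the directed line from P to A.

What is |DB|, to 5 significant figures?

50.303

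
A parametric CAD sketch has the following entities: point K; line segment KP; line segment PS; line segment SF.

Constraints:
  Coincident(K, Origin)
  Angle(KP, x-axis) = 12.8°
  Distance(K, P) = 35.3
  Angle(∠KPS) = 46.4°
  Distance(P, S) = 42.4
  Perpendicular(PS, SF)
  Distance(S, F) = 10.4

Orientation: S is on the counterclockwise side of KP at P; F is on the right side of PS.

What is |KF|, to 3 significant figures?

40.2

K is at the origin; KP runs at 12.8° with length 35.3, so P = 35.3·(cos 12.8°, sin 12.8°) = (34.4, 7.82). ∠KPS = 46.4°, so PS runs at 12.8° + (180° − 46.4°) = 146° from the x-axis; with |PS| = 42.4, S = P + 42.4·(cos 146°, sin 146°) = (-0.893, 31.3). PS ⟂ SF; with |SF| = 10.4 on the right of PS, F = S + 10.4·(0.553, 0.833) = (4.86, 39.9). Then |KF| = |F − K| = 40.2.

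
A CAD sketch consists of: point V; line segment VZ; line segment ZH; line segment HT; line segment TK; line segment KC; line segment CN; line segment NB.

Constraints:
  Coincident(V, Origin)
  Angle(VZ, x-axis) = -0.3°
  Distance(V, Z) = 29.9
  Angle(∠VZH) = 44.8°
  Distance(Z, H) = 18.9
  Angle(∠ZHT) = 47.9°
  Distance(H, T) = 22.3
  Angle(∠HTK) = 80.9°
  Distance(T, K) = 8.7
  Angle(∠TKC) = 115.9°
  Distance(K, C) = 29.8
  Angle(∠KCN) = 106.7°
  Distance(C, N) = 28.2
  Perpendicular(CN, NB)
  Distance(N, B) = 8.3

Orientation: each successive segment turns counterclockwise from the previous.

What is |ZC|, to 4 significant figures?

20.52

V is at the origin; VZ runs at -0.3° with length 29.9, so Z = (29.90, -0.1566). ∠VZH = 44.8° gives ZH at 134.9° from the x-axis; with |ZH| = 18.9, H = (16.56, 13.23). ∠ZHT = 47.9° gives HT at -93.00° from the x-axis; with |HT| = 22.3, T = (15.39, -9.038). ∠HTK = 80.9° gives TK at 6.100° from the x-axis; with |TK| = 8.7, K = (24.04, -8.114). ∠TKC = 115.9° gives KC at 70.20° from the x-axis; with |KC| = 29.8, C = (34.14, 19.92). Then |ZC| = |C − Z| = 20.52.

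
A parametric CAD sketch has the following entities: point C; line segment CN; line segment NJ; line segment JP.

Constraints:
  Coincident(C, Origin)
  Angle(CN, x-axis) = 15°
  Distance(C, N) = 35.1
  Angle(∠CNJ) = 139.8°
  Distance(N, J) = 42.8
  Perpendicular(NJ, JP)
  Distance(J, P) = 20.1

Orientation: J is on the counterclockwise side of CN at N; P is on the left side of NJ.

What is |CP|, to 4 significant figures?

69.66

C is at the origin; CN runs at 15.0° with length 35.1, so N = 35.1·(cos 15.0°, sin 15.0°) = (33.90, 9.085). ∠CNJ = 139.8°, so NJ runs at 15.0° + (180° − 139.8°) = 55.20° from the x-axis; with |NJ| = 42.8, J = N + 42.8·(cos 55.20°, sin 55.20°) = (58.33, 44.23). NJ ⟂ JP; with |JP| = 20.1 on the left of NJ, P = J + 20.1·(-0.8211, 0.5707) = (41.83, 55.70). Then |CP| = |P − C| = 69.66.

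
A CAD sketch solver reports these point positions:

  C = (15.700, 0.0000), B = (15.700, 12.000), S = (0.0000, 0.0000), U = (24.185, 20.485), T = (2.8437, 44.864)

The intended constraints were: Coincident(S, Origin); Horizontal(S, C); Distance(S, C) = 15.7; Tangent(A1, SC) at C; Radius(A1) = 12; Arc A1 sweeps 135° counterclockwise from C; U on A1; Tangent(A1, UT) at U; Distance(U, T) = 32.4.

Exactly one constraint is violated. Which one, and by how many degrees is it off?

Tangent(A1, UT) at U — off by 3.80°.

S = (0.00, 0.00) ✓; S.y = 0.00, C.y = 0.00 ✓; |SC| = 15.70 ✓; ∠(BC, CS) = 90.00° ✓; |BC| = 12.00 ✓; bearing(B→U) − bearing(B→C) = 135.0° ✓; |BU| = 12.00 ✓; ∠(BU, UT) = 93.80° ✗; |UT| = 32.40 ✓.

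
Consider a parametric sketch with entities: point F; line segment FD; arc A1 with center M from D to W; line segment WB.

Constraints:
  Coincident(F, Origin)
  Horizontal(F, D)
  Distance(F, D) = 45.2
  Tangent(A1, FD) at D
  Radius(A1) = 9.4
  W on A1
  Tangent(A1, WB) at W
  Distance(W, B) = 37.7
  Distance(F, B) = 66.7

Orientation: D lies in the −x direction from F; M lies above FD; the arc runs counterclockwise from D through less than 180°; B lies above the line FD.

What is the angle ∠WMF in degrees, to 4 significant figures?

27.01°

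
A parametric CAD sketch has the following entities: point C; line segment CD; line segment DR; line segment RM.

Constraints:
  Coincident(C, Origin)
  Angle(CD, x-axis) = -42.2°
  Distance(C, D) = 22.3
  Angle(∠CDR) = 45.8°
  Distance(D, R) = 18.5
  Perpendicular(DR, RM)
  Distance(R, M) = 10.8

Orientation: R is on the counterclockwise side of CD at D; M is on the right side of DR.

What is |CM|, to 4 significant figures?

26.95

C is at the origin; CD runs at -42.2° with length 22.3, so D = 22.3·(cos -42.2°, sin -42.2°) = (16.52, -14.98). ∠CDR = 45.8°, so DR runs at -42.2° + (180° − 45.8°) = 92.00° from the x-axis; with |DR| = 18.5, R = D + 18.5·(cos 92.00°, sin 92.00°) = (15.87, 3.509). The perpendicularity gives RM at right angles to DR; with |RM| = 10.8 on the right of DR, M = R + 10.8·(0.9994, 0.03490) = (26.67, 3.886). Then |CM| = |M − C| = 26.95.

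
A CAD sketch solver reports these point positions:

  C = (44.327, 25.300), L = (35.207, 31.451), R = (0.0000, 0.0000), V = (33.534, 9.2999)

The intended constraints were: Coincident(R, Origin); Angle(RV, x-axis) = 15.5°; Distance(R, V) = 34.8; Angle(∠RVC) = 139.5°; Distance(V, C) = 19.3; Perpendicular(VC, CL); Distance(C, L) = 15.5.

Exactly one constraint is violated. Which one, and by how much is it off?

Distance(C, L) = 15.5 — off by 4.50.

R = (0.00, 0.00) ✓; RV at 15.50° ✓; |RV| = 34.80 ✓; ∠RVC = 139.5° ✓; |VC| = 19.30 ✓; ∠(VC, CL) = 90.00° ✓; |CL| = 11.00 ✗.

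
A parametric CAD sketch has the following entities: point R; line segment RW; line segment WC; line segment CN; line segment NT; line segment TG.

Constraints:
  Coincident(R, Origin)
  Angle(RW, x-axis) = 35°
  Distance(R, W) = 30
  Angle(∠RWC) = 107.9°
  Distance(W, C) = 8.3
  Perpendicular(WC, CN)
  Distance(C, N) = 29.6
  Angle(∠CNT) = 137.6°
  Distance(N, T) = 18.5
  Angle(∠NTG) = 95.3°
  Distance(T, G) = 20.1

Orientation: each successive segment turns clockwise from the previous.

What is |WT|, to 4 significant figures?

43.46

R is at the origin; RW runs at 35.0° with length 30.0, so W = (24.57, 17.21). ∠RWC = 107.9° gives WC at -37.10° from the x-axis; with |WC| = 8.3, C = (31.19, 12.20). The perpendicularity gives CN at right angles to WC, so CN runs at -127.1°; with |CN| = 29.6, N = (13.34, -11.41). ∠CNT = 137.6° gives NT at -169.5° from the x-axis; with |NT| = 18.5, T = (-4.851, -14.78). Then |WT| = |T − W| = 43.46.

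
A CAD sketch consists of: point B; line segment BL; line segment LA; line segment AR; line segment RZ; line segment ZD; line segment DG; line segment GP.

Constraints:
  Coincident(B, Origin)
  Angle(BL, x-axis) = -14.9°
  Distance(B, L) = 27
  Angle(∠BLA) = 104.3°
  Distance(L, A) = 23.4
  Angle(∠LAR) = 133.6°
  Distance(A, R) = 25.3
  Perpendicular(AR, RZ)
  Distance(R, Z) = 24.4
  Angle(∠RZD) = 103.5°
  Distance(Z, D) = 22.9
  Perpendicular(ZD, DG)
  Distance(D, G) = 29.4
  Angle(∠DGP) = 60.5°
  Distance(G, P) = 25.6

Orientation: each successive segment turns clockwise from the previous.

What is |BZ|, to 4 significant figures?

31.17

B is at the origin; BL runs at -14.9° with length 27.0, so L = (26.09, -6.943). ∠BLA = 104.3° gives LA at -90.60° from the x-axis; with |LA| = 23.4, A = (25.85, -30.34). ∠LAR = 133.6° gives AR at -137.0° from the x-axis; with |AR| = 25.3, R = (7.344, -47.60). AR is perpendicular to RZ, so RZ runs at 133.0°; with |RZ| = 24.4, Z = (-9.297, -29.75). Then |BZ| = |Z − B| = 31.17.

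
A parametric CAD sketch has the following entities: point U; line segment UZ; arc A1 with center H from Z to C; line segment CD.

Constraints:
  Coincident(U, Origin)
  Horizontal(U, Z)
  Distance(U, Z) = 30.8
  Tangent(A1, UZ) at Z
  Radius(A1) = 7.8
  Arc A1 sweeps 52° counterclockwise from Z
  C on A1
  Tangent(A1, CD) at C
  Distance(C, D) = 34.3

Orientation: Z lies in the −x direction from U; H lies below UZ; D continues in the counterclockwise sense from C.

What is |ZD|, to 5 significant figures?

40.557

U is at the origin; U and Z share the same y with |UZ| = 30.8 and Z on the −x side, so Z = (-30.800, 0.0000). The tangent condition forces HZ to be normal to UZ, so H = Z + (0, -7.8) = (-30.800, -7.8000). On A1, Z sits at bearing 90° from H; a 52° counterclockwise sweep puts C at bearing 142°, so C = H + 7.8·(cos 142°, sin 142°) = (-36.946, -2.9978). The tangent condition forces HC to be normal to CD, so CD runs along (−sin 142°, cos 142°); with |CD| = 34.3, D = (-58.064, -30.027). Then |ZD| = |D − Z| = 40.557.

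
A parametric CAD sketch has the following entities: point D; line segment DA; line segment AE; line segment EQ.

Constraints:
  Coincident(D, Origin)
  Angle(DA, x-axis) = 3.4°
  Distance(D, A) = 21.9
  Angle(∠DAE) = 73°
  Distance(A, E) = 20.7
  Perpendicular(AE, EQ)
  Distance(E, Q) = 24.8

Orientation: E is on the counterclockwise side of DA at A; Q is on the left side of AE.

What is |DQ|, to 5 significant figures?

14.808

D is at the origin; DA runs at 3.4° with length 21.9, so A = 21.9·(cos 3.4°, sin 3.4°) = (21.861, 1.2988). ∠DAE = 73.0°, so AE runs at 3.4° + (180° − 73.0°) = 110.40° from the x-axis; with |AE| = 20.7, E = A + 20.7·(cos 110.40°, sin 110.40°) = (14.646, 20.701). The perpendicularity gives EQ at right angles to AE; with |EQ| = 24.8 on the left of AE, Q = E + 24.8·(-0.93728, -0.34857) = (-8.5986, 12.056). Then |DQ| = |Q − D| = 14.808.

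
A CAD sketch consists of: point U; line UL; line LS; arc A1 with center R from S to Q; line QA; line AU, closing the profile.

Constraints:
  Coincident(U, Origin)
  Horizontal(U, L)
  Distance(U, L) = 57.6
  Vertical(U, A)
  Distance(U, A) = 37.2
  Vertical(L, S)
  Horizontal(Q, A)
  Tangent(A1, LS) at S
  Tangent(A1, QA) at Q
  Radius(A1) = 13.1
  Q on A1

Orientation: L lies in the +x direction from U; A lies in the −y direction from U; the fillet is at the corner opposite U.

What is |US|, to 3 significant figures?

62.4

U is at the origin; U and L share the same y with |UL| = 57.6 and L on the +x side, so L = (57.6, 0.00). UA is vertical with |UA| = 37.2 and A on the −y side, so A = (0.00, -37.2). The virtual corner opposite U is at (57.6, -37.2). A1 meets LS tangentially, so RS is at right angles to LS and tangency of A1 to QA means the radius RQ is perpendicular to QA, with radius 13.1, so the center R sits 13.1 in from both sides at R = (44.5, -24.1). That places the tangent points at S = (57.6, -24.1) on LS and Q = (44.5, -37.2) on QA. Then |US| = |S − U| = 62.4.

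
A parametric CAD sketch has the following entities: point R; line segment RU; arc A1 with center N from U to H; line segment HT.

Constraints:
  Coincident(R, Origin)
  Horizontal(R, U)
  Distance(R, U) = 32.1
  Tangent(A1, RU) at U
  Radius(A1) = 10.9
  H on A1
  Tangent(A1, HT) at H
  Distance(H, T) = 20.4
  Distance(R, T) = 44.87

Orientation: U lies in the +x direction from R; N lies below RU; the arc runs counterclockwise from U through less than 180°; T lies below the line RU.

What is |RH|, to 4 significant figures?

26.53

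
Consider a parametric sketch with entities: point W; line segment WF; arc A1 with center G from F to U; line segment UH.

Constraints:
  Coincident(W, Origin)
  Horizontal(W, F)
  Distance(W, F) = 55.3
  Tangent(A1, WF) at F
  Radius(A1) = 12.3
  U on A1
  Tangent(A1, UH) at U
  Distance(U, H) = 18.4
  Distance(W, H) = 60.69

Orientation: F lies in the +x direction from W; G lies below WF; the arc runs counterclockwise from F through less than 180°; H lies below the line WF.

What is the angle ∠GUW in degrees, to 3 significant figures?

138°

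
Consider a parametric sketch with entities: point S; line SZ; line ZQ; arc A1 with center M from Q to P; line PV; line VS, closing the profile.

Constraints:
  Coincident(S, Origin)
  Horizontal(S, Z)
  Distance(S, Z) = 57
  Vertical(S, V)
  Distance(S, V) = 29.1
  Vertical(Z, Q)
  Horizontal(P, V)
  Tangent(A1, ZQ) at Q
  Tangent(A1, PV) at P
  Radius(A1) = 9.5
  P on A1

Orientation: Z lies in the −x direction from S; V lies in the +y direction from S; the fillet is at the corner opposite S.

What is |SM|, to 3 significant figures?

51.4

S is at the origin; SZ is horizontal with |SZ| = 57.0 and Z on the −x side, so Z = (-57.0, 0.00). S and V share the same x with |SV| = 29.1 and V on the +y side, so V = (0.00, 29.1). The virtual corner opposite S is at (-57.0, 29.1). Since A1 is tangent to ZQ there, MQ ⟂ ZQ and tangency of A1 to PV means the radius MP is perpendicular to PV, with radius 9.5, so the center M sits 9.5 in from both sides at M = (-47.5, 19.6). Then |SM| = |M − S| = 51.4.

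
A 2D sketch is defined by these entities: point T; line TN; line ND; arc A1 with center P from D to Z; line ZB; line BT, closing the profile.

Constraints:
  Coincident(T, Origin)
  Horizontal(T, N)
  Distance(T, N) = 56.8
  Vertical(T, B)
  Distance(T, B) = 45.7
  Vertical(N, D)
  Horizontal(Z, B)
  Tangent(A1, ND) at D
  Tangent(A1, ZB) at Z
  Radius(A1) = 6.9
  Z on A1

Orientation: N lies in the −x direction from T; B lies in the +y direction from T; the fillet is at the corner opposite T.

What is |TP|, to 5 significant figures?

63.210

T and B share the same x with |TB| = 45.7 and B on the +y side, so B = (0.0000, 45.700). The virtual corner opposite T is at (-56.800, 45.700). The tangent condition forces PD to be normal to ND and tangency of A1 to ZB means the radius PZ is perpendicular to ZB, with radius 6.9, so the center P sits 6.9 in from both sides at P = (-49.900, 38.800). Then |TP| = |P − T| = 63.210.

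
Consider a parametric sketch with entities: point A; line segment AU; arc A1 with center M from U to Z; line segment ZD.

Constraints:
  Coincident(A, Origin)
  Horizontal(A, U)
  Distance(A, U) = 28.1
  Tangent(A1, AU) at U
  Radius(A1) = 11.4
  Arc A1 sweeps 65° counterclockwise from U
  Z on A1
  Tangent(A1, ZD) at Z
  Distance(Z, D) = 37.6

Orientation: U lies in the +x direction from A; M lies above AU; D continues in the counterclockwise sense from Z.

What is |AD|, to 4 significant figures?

67.85

On A1, U sits at bearing -90° from M; a 65° counterclockwise sweep puts Z at bearing -25°, so Z = M + 11.4·(cos -25°, sin -25°) = (38.43, 6.582). Tangency of A1 to ZD means the radius MZ is perpendicular to ZD, so ZD runs along (−sin -25°, cos -25°); with |ZD| = 37.6, D = (54.32, 40.66). Then |AD| = |D − A| = 67.85.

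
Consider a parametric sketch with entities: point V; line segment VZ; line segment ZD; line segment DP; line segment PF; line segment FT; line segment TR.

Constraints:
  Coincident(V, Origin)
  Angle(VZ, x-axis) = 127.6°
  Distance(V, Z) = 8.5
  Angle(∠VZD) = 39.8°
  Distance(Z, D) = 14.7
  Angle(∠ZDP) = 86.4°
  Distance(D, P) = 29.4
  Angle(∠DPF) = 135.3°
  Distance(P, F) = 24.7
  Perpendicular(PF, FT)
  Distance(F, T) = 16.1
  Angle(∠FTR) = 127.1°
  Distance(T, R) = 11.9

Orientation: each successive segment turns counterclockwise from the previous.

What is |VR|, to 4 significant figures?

26.42

V is at the origin; VZ runs at 127.6° with length 8.5, so Z = (-5.186, 6.734). ∠VZD = 39.8° gives ZD at -92.20° from the x-axis; with |ZD| = 14.7, D = (-5.751, -7.955). ∠ZDP = 86.4° gives DP at 1.400° from the x-axis; with |DP| = 29.4, P = (23.64, -7.236). ∠DPF = 135.3° gives PF at 46.10° from the x-axis; with |PF| = 24.7, F = (40.77, 10.56). PF ⟂ FT, so FT runs at 136.1°; with |FT| = 16.1, T = (29.17, 21.72). ∠FTR = 127.1° gives TR at -171.0° from the x-axis; with |TR| = 11.9, R = (17.41, 19.86). Then |VR| = |R − V| = 26.42.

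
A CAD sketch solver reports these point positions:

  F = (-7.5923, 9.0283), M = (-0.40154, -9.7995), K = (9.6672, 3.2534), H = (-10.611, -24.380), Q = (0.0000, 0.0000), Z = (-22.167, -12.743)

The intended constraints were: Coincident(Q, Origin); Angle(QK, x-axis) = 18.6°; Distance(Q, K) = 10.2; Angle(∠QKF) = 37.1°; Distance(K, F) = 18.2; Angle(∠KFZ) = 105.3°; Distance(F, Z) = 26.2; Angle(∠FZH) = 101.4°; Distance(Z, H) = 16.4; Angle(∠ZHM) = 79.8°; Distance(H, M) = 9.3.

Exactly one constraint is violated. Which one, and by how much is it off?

Distance(H, M) = 9.3 — off by 8.50.

Q = (0.00, 0.00) ✓; QK at 18.60° ✓; |QK| = 10.20 ✓; ∠QKF = 37.10° ✓; |KF| = 18.20 ✓; ∠KFZ = 105.3° ✓; |FZ| = 26.20 ✓; ∠FZH = 101.4° ✓; |ZH| = 16.40 ✓; ∠ZHM = 79.80° ✓; |HM| = 17.80 ✗.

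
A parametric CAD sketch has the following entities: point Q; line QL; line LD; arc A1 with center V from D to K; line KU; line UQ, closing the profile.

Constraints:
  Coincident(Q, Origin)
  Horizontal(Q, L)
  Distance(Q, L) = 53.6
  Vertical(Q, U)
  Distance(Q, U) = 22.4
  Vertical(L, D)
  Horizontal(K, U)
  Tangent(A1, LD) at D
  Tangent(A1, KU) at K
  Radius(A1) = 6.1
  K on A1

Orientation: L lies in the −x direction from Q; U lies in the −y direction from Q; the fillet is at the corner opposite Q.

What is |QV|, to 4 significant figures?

50.22

Q is at the origin; QL is horizontal with |QL| = 53.6 and L on the −x side, so L = (-53.60, 0.000). Q and U share the same x with |QU| = 22.4 and U on the −y side, so U = (0.000, -22.40). The virtual corner opposite Q is at (-53.60, -22.40). The tangent condition forces VD to be normal to LD and the tangent condition forces VK to be normal to KU, with radius 6.1, so the center V sits 6.1 in from both sides at V = (-47.50, -16.30). Then |QV| = |V − Q| = 50.22.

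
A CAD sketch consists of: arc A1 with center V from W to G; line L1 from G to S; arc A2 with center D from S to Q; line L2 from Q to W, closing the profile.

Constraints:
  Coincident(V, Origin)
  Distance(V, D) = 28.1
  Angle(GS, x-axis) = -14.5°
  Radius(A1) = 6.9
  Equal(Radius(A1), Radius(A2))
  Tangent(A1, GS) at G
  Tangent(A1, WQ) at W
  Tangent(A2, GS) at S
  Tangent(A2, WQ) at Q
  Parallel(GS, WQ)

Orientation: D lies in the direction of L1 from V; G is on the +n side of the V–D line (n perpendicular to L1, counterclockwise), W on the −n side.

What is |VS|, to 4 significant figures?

28.93

The slot axis is L1's direction at -14.5°, so u = (cos -14.5°, sin -14.5°) = (0.9681, -0.2504) and n = (−sin -14.5°, cos -14.5°) = (0.2504, 0.9681). V is at the origin and D lies 28.1 along u from V, so D = 28.1·u = (27.20, -7.036). Tangency of A1 to both parallel lines with radius 6.9 puts G and W at V ± 6.9·n: G = (1.728, 6.680), W = (-1.728, -6.680). Equal radii place S and Q the same way about D: S = D + 6.9·n = (28.93, -0.3555), Q = D − 6.9·n = (25.48, -13.72). Then |VS| = |S − V| = 28.93.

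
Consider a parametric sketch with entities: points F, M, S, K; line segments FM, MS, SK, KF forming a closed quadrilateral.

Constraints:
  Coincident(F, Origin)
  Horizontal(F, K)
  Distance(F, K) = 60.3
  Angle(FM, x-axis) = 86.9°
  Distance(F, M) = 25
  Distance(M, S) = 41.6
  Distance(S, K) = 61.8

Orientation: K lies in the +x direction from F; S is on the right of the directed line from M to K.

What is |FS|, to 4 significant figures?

16.65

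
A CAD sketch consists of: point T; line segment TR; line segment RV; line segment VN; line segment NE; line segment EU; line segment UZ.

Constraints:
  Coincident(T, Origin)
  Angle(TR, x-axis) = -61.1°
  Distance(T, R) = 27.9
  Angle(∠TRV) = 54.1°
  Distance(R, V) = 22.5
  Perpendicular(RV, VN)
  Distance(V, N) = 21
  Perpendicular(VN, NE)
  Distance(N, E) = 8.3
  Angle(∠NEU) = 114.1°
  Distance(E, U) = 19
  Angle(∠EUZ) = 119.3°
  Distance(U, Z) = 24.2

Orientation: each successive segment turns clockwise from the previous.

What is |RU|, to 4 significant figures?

7.407

T is at the origin; TR runs at -61.1° with length 27.9, so R = (13.48, -24.43). ∠TRV = 54.1° gives RV at 173.0° from the x-axis; with |RV| = 22.5, V = (-8.849, -21.68). The perpendicularity gives VN at right angles to RV, so VN runs at 83.00°; with |VN| = 21.0, N = (-6.289, -0.8399). VN ⟂ NE, so NE runs at -7.000°; with |NE| = 8.3, E = (1.949, -1.851). ∠NEU = 114.1° gives EU at -72.90° from the x-axis; with |EU| = 19.0, U = (7.535, -20.01). Then |RU| = |U − R| = 7.407.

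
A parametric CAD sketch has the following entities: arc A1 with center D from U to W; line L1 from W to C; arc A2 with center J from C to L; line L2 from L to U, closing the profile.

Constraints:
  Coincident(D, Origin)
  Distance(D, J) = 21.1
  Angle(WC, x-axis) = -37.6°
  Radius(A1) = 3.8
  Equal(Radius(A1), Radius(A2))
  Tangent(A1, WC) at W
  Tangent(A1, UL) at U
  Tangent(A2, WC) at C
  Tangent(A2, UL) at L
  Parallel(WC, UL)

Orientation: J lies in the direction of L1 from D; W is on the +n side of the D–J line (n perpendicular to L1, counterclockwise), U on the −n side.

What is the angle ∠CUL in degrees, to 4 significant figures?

19.81°

The slot axis is L1's direction at -37.6°, so u = (cos -37.6°, sin -37.6°) = (0.7923, -0.6101) and n = (−sin -37.6°, cos -37.6°) = (0.6101, 0.7923). D is at the origin and J lies 21.1 along u from D, so J = 21.1·u = (16.72, -12.87). Tangency of A1 to both parallel lines with radius 3.8 puts W and U at D ± 3.8·n: W = (2.319, 3.011), U = (-2.319, -3.011). Equal radii place C and L the same way about J: C = J + 3.8·n = (19.04, -9.863), L = J − 3.8·n = (14.40, -15.88). Then cos ∠CUL = UC·UL / (|UC||UL|), giving 19.81°.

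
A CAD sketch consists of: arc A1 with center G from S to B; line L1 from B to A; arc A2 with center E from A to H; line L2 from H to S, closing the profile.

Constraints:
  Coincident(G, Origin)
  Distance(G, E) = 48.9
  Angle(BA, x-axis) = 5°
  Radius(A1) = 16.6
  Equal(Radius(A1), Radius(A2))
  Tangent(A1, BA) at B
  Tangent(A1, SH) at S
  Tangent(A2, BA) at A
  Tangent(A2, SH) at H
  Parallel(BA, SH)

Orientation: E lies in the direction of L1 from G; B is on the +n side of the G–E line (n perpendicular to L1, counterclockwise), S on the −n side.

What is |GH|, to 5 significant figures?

51.641

Tangency of A1 to both parallel lines with radius 16.6 puts B and S at G ± 16.6·n: B = (-1.4468, 16.537), S = (1.4468, -16.537). Equal radii place A and H the same way about E: A = E + 16.6·n = (47.267, 20.799), H = E − 16.6·n = (50.161, -12.275). Then |GH| = |H − G| = 51.641.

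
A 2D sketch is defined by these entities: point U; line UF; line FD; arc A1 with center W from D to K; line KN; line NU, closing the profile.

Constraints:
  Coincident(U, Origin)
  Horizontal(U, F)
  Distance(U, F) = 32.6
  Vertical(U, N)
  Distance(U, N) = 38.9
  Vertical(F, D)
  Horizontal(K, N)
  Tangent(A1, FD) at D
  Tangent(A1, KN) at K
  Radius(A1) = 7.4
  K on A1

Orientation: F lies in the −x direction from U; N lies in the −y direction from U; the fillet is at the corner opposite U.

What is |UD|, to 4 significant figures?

45.33

The virtual corner opposite U is at (-32.60, -38.90). A1 meets FD tangentially, so WD is at right angles to FD and A1 meets KN tangentially, so WK is at right angles to KN, with radius 7.4, so the center W sits 7.4 in from both sides at W = (-25.20, -31.50). That places the tangent points at D = (-32.60, -31.50) on FD and K = (-25.20, -38.90) on KN. Then |UD| = |D − U| = 45.33.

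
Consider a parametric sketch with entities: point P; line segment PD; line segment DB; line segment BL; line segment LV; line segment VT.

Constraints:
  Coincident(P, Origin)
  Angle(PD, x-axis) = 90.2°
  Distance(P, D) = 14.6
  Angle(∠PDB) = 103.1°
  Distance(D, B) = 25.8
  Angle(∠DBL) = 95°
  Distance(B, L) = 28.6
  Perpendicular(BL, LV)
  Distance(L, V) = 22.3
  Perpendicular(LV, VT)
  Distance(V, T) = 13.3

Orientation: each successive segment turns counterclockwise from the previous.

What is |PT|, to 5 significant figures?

8.7455

BL is perpendicular to LV, so LV runs at -17.900°; with |LV| = 22.3, V = (-12.770, -13.710). LV ⟂ VT, so VT runs at 72.100°; with |VT| = 13.3, T = (-8.6818, -1.0537). Then |PT| = |T − P| = 8.7455.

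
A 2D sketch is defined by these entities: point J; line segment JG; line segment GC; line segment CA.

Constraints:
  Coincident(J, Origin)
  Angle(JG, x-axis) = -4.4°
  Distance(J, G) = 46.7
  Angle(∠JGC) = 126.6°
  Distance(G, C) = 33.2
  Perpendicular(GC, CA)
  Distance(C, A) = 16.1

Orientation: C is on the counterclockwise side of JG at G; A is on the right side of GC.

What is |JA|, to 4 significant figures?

81.23

J is at the origin; JG runs at -4.4° with length 46.7, so G = 46.7·(cos -4.4°, sin -4.4°) = (46.56, -3.583). ∠JGC = 126.6°, so GC runs at -4.4° + (180° − 126.6°) = 49.00° from the x-axis; with |GC| = 33.2, C = G + 33.2·(cos 49.00°, sin 49.00°) = (68.34, 21.47). GC is perpendicular to CA; with |CA| = 16.1 on the right of GC, A = C + 16.1·(0.7547, -0.6561) = (80.49, 10.91). Then |JA| = |A − J| = 81.23.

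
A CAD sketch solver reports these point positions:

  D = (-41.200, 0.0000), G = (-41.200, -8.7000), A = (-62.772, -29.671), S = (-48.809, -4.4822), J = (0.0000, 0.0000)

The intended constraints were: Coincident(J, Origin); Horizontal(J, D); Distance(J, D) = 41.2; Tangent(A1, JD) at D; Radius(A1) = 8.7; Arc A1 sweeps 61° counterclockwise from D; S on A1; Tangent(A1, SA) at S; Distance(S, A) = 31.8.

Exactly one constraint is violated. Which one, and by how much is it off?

Distance(S, A) = 31.8 — off by 3.00.

J = (0.00, 0.00) ✓; J.y = 0.00, D.y = 0.00 ✓; |JD| = 41.20 ✓; ∠(GD, DJ) = 90.00° ✓; |GD| = 8.700 ✓; bearing(G→S) − bearing(G→D) = 61.00° ✓; |GS| = 8.700 ✓; ∠(GS, SA) = 90.00° ✓; |SA| = 28.80 ✗.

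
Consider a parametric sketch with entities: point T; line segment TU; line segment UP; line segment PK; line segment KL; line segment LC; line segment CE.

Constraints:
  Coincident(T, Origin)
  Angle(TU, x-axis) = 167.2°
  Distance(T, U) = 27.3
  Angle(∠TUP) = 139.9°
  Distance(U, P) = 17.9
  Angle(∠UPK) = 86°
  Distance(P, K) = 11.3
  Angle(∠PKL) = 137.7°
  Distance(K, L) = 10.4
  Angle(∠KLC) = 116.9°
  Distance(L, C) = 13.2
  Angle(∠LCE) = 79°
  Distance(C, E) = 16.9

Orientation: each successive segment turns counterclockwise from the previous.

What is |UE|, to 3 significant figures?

5.72

T is at the origin; TU runs at 167.2° with length 27.3, so U = (-26.6, 6.05). ∠TUP = 139.9° gives UP at -153° from the x-axis; with |UP| = 17.9, P = (-42.5, -2.16). ∠UPK = 86.0° gives PK at -58.7° from the x-axis; with |PK| = 11.3, K = (-36.7, -11.8). ∠PKL = 137.7° gives KL at -16.4° from the x-axis; with |KL| = 10.4, L = (-26.7, -14.8). ∠KLC = 116.9° gives LC at 46.7° from the x-axis; with |LC| = 13.2, C = (-17.6, -5.15). ∠LCE = 79.0° gives CE at 148° from the x-axis; with |CE| = 16.9, E = (-31.9, 3.88). Then |UE| = |E − U| = 5.72.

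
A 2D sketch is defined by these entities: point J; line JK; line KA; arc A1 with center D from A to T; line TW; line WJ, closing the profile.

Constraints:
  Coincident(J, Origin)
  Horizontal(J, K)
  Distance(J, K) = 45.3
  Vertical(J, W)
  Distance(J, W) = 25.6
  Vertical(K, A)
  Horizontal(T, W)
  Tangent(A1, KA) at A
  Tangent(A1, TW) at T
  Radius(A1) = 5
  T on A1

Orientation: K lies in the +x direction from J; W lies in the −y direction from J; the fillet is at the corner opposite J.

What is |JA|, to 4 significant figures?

49.76

J is at the origin; J and K share the same y with |JK| = 45.3 and K on the +x side, so K = (45.30, 0.000). J and W share the same x with |JW| = 25.6 and W on the −y side, so W = (0.000, -25.60). The virtual corner opposite J is at (45.30, -25.60). Since A1 is tangent to KA there, DA ⟂ KA and the tangent condition forces DT to be normal to TW, with radius 5.0, so the center D sits 5.0 in from both sides at D = (40.30, -20.60). That places the tangent points at A = (45.30, -20.60) on KA and T = (40.30, -25.60) on TW. Then |JA| = |A − J| = 49.76.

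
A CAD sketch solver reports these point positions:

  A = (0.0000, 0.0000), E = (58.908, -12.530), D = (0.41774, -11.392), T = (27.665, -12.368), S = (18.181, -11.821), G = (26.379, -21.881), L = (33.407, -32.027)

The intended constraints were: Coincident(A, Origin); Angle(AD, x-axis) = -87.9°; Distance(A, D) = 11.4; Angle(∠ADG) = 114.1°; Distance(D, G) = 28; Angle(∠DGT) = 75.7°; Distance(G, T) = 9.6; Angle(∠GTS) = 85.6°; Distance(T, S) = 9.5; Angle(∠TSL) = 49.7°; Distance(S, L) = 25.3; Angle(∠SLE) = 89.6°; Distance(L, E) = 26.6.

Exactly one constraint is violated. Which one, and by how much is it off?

Distance(L, E) = 26.6 — off by 5.50.

A = (0.00, 0.00) ✓; AD at -87.90° ✓; |AD| = 11.40 ✓; ∠ADG = 114.1° ✓; |DG| = 28.00 ✓; ∠DGT = 75.70° ✓; |GT| = 9.600 ✓; ∠GTS = 85.60° ✓; |TS| = 9.500 ✓; ∠TSL = 49.70° ✓; |SL| = 25.30 ✓; ∠SLE = 89.60° ✓; |LE| = 32.10 ✗.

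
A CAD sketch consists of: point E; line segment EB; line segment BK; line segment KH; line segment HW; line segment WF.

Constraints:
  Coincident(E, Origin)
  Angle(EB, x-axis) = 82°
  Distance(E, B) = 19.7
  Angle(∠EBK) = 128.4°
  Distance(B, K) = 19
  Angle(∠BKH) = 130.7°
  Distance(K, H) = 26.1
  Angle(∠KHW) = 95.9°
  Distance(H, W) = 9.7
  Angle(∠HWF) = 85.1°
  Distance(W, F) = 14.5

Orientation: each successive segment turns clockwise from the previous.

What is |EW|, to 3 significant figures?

43.1

E is at the origin; EB runs at 82.0° with length 19.7, so B = (2.74, 19.5). ∠EBK = 128.4° gives BK at 30.4° from the x-axis; with |BK| = 19.0, K = (19.1, 29.1). ∠BKH = 130.7° gives KH at -18.9° from the x-axis; with |KH| = 26.1, H = (43.8, 20.7). ∠KHW = 95.9° gives HW at -103° from the x-axis; with |HW| = 9.7, W = (41.6, 11.2). Then |EW| = |W − E| = 43.1.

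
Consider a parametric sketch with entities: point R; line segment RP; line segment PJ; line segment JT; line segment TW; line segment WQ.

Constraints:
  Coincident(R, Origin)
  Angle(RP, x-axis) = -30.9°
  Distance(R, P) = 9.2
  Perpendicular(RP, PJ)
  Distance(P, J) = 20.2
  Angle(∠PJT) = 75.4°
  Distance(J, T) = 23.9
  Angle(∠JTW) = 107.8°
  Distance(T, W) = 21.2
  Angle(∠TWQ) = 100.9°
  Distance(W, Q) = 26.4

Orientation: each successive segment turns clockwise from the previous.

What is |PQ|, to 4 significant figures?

13.48

R is at the origin; RP runs at -30.9° with length 9.2, so P = (7.894, -4.725). The perpendicularity gives PJ at right angles to RP, so PJ runs at -120.9°; with |PJ| = 20.2, J = (-2.479, -22.06). ∠PJT = 75.4° gives JT at 134.5° from the x-axis; with |JT| = 23.9, T = (-19.23, -5.011). ∠JTW = 107.8° gives TW at 62.30° from the x-axis; with |TW| = 21.2, W = (-9.376, 13.76). ∠TWQ = 100.9° gives WQ at -16.80° from the x-axis; with |WQ| = 26.4, Q = (15.90, 6.129). Then |PQ| = |Q − P| = 13.48.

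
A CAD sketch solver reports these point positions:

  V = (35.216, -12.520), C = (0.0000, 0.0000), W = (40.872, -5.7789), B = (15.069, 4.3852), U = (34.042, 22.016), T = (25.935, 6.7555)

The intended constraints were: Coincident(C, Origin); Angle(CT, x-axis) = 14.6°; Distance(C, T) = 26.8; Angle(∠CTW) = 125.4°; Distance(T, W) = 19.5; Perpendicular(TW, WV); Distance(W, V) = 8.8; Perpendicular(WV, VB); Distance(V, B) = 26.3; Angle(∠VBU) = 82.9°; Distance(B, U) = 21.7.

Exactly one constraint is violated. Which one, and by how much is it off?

Distance(B, U) = 21.7 — off by 4.20.

C = (0.00, 0.00) ✓; CT at 14.60° ✓; |CT| = 26.80 ✓; ∠CTW = 125.4° ✓; |TW| = 19.50 ✓; ∠(TW, WV) = 90.00° ✓; |WV| = 8.800 ✓; ∠(WV, VB) = 90.00° ✓; |VB| = 26.30 ✓; ∠VBU = 82.90° ✓; |BU| = 25.90 ✗.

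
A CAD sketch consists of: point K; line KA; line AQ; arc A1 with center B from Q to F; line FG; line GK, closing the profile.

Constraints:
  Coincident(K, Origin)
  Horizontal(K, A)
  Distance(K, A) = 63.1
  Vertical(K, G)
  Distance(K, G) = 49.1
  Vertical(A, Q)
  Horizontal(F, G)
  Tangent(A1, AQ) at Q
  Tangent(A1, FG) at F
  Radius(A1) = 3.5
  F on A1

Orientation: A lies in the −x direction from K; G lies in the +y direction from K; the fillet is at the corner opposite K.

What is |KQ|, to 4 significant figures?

77.85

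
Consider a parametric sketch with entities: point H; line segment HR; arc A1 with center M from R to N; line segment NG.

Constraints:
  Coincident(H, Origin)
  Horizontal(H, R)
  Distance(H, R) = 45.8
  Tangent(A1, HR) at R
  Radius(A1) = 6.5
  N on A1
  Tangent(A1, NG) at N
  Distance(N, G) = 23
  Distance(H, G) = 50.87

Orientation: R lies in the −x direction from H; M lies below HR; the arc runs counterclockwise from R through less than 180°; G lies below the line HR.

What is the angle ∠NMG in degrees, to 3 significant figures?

74.2°

Checks: |MN| = 6.500 ✓; ∠(MN, NG) = 90.00° ✓; |NG| = 23.00 ✓; |HG| = 50.87 ✓.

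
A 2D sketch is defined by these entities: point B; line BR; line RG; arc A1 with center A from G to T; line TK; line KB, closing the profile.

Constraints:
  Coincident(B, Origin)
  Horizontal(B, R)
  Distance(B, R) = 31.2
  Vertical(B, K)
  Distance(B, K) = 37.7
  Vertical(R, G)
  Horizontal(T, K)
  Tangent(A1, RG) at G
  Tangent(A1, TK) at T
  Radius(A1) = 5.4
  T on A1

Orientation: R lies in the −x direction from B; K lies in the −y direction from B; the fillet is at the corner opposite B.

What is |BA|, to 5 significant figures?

41.339

BK is vertical with |BK| = 37.7 and K on the −y side, so K = (0.0000, -37.700). The virtual corner opposite B is at (-31.200, -37.700). Tangency of A1 to RG means the radius AG is perpendicular to RG and tangency of A1 to TK means the radius AT is perpendicular to TK, with radius 5.4, so the center A sits 5.4 in from both sides at A = (-25.800, -32.300). Then |BA| = |A − B| = 41.339.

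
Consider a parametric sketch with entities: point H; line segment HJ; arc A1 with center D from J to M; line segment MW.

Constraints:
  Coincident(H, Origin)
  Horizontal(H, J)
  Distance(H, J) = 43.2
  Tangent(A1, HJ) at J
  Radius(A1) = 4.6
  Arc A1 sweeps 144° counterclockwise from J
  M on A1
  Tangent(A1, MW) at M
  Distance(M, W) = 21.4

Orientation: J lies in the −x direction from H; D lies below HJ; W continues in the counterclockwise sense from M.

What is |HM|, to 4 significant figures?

46.65

H is at the origin; HJ is horizontal with |HJ| = 43.2 and J on the −x side, so J = (-43.20, 0.000). The tangent condition forces DJ to be normal to HJ, so D = J + (0, -4.6) = (-43.20, -4.600). On A1, J sits at bearing 90° from D; a 144° counterclockwise sweep puts M at bearing 234°, so M = D + 4.6·(cos 234°, sin 234°) = (-45.90, -8.321). Then |HM| = |M − H| = 46.65.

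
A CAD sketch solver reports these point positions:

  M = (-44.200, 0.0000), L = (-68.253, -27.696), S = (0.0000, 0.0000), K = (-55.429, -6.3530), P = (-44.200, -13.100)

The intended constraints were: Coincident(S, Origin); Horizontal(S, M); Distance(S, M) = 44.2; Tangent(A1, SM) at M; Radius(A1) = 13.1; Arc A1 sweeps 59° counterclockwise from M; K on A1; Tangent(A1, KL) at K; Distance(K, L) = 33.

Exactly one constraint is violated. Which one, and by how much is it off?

Distance(K, L) = 33 — off by 8.10.

S = (0.00, 0.00) ✓; S.y = 0.00, M.y = 0.00 ✓; |SM| = 44.20 ✓; ∠(PM, MS) = 90.00° ✓; |PM| = 13.10 ✓; bearing(P→K) − bearing(P→M) = 59.00° ✓; |PK| = 13.10 ✓; ∠(PK, KL) = 90.00° ✓; |KL| = 24.90 ✗.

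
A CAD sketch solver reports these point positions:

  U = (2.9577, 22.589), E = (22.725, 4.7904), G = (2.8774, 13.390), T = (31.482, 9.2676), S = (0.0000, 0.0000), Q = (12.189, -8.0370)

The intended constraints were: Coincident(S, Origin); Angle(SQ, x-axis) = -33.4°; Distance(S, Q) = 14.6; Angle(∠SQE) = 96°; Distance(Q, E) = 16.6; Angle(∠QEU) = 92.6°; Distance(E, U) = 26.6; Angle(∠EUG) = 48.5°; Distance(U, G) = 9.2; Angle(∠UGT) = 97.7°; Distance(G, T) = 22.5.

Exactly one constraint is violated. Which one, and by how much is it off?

Distance(G, T) = 22.5 — off by 6.40.

S = (0.00, 0.00) ✓; SQ at -33.40° ✓; |SQ| = 14.60 ✓; ∠SQE = 96.00° ✓; |QE| = 16.60 ✓; ∠QEU = 92.60° ✓; |EU| = 26.60 ✓; ∠EUG = 48.50° ✓; |UG| = 9.199 ✓; ∠UGT = 97.70° ✓; |GT| = 28.90 ✗.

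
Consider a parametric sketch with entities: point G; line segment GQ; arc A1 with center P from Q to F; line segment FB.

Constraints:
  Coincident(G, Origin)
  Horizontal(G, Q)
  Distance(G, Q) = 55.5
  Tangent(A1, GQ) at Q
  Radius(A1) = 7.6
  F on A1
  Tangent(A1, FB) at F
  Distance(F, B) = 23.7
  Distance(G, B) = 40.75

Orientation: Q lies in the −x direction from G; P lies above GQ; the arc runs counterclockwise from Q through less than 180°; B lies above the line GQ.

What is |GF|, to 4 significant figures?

49.66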